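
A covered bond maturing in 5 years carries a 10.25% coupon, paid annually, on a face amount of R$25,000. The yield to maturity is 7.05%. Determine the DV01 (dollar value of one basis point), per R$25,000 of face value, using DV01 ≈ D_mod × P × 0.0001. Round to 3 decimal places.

R$11.113

Periodic yield y = 0.0705.
  t   CF        PV=CF/(1+0.0705)^t    t·PV
  1     2,562.50     2,393.7412     2,393.7412
  2     2,562.50     2,236.0964     4,472.1929
  3     2,562.50     2,088.8337     6,266.5010
  4     2,562.50     1,951.2692     7,805.0768
  5    27,562.50    19,605.8307    98,029.1536
  Σ                 28,275.7713   118,966.6655
P = 28,275.7713; D_Mac = 4.20737 yrs; D_mod = 3.93029 yrs.
DV01 ≈ 3.93029 × 28,275.7713 × 0.0001 = 11.113187.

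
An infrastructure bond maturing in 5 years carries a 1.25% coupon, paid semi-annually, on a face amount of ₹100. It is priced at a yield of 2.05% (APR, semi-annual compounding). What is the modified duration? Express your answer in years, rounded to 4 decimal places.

4.8099 years

Periodic yield y = 0.01025. First find Macaulay duration:
  t   CF        PV=CF/(1+0.01025)^t    t·PV
  1        0.625         0.6187         0.6187
  2        0.625         0.6124         1.2248
  3        0.625         0.6062         1.8185
  4        0.625         0.6000         2.4001
  5        0.625         0.5939         2.9697
  6        0.625         0.5879         3.5274
  7        0.625         0.5819         4.0736
  8        0.625         0.5760         4.6083
  9        0.625         0.5702         5.1317
  10     100.625        90.8693       908.6933
  Σ                     96.2166       935.0659
P = 96.2166; Macaulay duration = 935.0659 / 96.2166 = 9.71835 half-year periods = 4.85917 years.
Modified duration = D_Mac / (1 + y) = 4.85917 / 1.01025 = 4.80987 years.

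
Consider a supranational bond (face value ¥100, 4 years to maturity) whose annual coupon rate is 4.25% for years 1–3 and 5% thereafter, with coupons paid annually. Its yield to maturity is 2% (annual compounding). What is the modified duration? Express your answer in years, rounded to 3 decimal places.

3.700 years

Periodic yield y = 0.02. First find Macaulay duration:
  t   CF        PV=CF/(1+0.02)^t    t·PV
  1         4.25         4.1667         4.1667
  2         4.25         4.0850         8.1699
  3         4.25         4.0049        12.0146
  4       105.00        97.0038       388.0151
  Σ                    109.2603       412.3663
P = 109.2603; Macaulay duration = 412.3663 / 109.2603 = 3.77416 years.
Modified duration = D_Mac / (1 + y) = 3.77416 / 1.02 = 3.70016 years.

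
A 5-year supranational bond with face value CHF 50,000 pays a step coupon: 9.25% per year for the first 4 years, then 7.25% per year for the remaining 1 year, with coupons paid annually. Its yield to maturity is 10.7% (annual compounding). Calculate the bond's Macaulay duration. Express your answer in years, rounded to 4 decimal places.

4.1877 years

Periodic yield y = 0.107. Discount each cash flow and weight by its year:
  t   CF        PV=CF/(1+0.107)^t    t·PV
  1     4,625.00     4,177.9584     4,177.9584
  2     4,625.00     3,774.1269     7,548.2537
  3     4,625.00     3,409.3287    10,227.9861
  4     4,625.00     3,079.7911    12,319.1642
  5    53,625.00    32,257.3882   161,286.9410
  Σ                 46,698.5933   195,560.3035
Price P = Σ PV = 46,698.5933.
Macaulay duration = Σ(t·PV) / P = 195,560.3035 / 46,698.5933 = 4.18771 years.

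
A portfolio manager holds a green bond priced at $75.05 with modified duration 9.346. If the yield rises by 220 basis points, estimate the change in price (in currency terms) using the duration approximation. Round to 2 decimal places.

Duration approximation: ΔP/P ≈ -D_mod · Δy = -9.346 × (+0.022) = -0.205612.
ΔP ≈ 75.05 × (-0.205612) = -15.4311806.

-$15.43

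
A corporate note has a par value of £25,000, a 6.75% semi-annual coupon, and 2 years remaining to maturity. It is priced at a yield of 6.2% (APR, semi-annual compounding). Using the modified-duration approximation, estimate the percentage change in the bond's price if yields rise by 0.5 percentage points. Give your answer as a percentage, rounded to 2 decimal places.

-0.92%

Periodic yield y = 0.031. Modified duration first:
  t   CF        PV=CF/(1+0.031)^t    t·PV
  1       843.75       818.3802       818.3802
  2       843.75       793.7732     1,587.5465
  3       843.75       769.9062     2,309.7185
  4    25,843.75    22,872.8810    91,491.5239
  Σ                 25,254.9406    96,207.1691
P = 25,254.9406; D_Mac = 3.80944 half-year periods = 1.90472 yrs; D_mod = 1.90472/(1+0.031) = 1.84745 yrs.
ΔP/P ≈ -D_mod · Δy = -1.84745 × (+0.005) = -0.009237 = -0.9237%.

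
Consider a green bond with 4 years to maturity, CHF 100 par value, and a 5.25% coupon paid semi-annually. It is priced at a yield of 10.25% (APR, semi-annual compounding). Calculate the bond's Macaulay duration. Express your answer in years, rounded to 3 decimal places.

Periodic yield y = 0.05125. Discount each cash flow and weight by its period:
  t   CF        PV=CF/(1+0.05125)^t    t·PV
  1        2.625         2.4970         2.4970
  2        2.625         2.3753         4.7506
  3        2.625         2.2595         6.7785
  4        2.625         2.1493         8.5974
  5        2.625         2.0446        10.2228
  6        2.625         1.9449        11.6693
  7        2.625         1.8501        12.9505
  8      102.625        68.8026       550.4211
  Σ                     83.9233       607.8871
Price P = Σ PV = 83.9233.
Macaulay duration = Σ(t·PV) / P = 607.8871 / 83.9233 = 7.24337 half-year periods.
In years: 7.24337 / 2 = 3.62168 years.

3.622 years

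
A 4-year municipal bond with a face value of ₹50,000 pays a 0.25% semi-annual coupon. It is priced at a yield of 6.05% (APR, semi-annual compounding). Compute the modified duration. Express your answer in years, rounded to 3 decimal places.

Periodic yield y = 0.03025. First find Macaulay duration:
  t   CF        PV=CF/(1+0.03025)^t    t·PV
  1        62.50        60.6649        60.6649
  2        62.50        58.8837       117.7673
  3        62.50        57.1547       171.4642
  4        62.50        55.4766       221.9062
  5        62.50        53.8477       269.2383
  6        62.50        52.2666       313.5996
  7        62.50        50.7320       355.1237
  8    50,062.50    39,443.1461   315,545.1685
  Σ                 39,832.1721   317,054.9328
P = 39,832.1721; Macaulay duration = 317,054.9328 / 39,832.1721 = 7.95977 half-year periods = 3.97989 years.
Modified duration = D_Mac / (1 + y) = 3.97989 / 1.03025 = 3.86303 years.

3.863 years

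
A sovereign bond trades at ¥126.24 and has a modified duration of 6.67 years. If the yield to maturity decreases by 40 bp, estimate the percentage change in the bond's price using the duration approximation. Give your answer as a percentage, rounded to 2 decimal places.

Duration approximation: ΔP/P ≈ -D_mod · Δy = -6.67 × (-0.004) = +0.026680.
As a percentage: +2.6680%.

+2.67%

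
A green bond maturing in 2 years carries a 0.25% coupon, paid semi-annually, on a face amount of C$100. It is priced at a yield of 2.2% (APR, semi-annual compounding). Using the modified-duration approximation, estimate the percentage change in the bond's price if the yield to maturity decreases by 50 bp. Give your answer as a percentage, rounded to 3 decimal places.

+0.987%

Periodic yield y = 0.011. Modified duration first:
  t   CF        PV=CF/(1+0.011)^t    t·PV
  1        0.125         0.1236         0.1236
  2        0.125         0.1223         0.2446
  3        0.125         0.1210         0.3629
  4      100.125        95.8380       383.3521
  Σ                     96.2049       384.0833
P = 96.2049; D_Mac = 3.99234 half-year periods = 1.99617 yrs; D_mod = 1.99617/(1+0.011) = 1.97445 yrs.
ΔP/P ≈ -D_mod · Δy = -1.97445 × (-0.005) = +0.009872 = +0.9872%.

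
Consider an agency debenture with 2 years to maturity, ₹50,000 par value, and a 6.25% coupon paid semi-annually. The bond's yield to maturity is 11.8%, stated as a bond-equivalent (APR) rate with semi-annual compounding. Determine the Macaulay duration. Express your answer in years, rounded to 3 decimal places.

Periodic yield y = 0.059. Discount each cash flow and weight by its period:
  t   CF        PV=CF/(1+0.059)^t    t·PV
  1     1,562.50     1,475.4485     1,475.4485
  2     1,562.50     1,393.2470     2,786.4939
  3     1,562.50     1,315.6251     3,946.8753
  4    51,562.50    40,996.8157   163,987.2628
  Σ                 45,181.1363   172,196.0805
Price P = Σ PV = 45,181.1363.
Macaulay duration = Σ(t·PV) / P = 172,196.0805 / 45,181.1363 = 3.81124 half-year periods.
In years: 3.81124 / 2 = 1.90562 years.

1.906 years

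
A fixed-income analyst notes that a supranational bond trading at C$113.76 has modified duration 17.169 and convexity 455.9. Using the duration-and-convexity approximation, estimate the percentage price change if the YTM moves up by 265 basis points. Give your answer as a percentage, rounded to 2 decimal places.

Duration effect: -D_mod·Δy = -17.169 × (+0.0265) = -0.4549785
Convexity effect: ½·C·(Δy)² = 0.5 × 455.9 × (0.0265)² = +0.1600778875
ΔP/P ≈ -0.4549785 + 0.1600778875 = -0.2949006125
= -29.49006125%.

-29.49%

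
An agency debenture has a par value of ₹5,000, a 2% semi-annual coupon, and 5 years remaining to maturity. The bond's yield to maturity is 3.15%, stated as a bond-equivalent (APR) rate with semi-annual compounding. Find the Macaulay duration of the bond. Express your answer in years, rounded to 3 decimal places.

Periodic yield y = 0.01575. Discount each cash flow and weight by its period:
  t   CF        PV=CF/(1+0.01575)^t    t·PV
  1        50.00        49.2247        49.2247
  2        50.00        48.4614        96.9229
  3        50.00        47.7100       143.1300
  4        50.00        46.9702       187.8809
  5        50.00        46.2419       231.2096
  6        50.00        45.5249       273.1494
  7        50.00        44.8190       313.7330
  8        50.00        44.1240       352.9924
  9        50.00        43.4399       390.9588
  10    5,050.00     4,319.3965    43,193.9646
  Σ                  4,735.9126    45,233.1664
Price P = Σ PV = 4,735.9126.
Macaulay duration = Σ(t·PV) / P = 45,233.1664 / 4,735.9126 = 9.55110 half-year periods.
In years: 9.55110 / 2 = 4.77555 years.

4.776 years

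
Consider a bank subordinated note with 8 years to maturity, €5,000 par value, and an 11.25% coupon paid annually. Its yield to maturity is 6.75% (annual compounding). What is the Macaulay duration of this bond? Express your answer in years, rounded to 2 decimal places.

Periodic yield y = 0.0675. Discount each cash flow and weight by its year:
  t   CF        PV=CF/(1+0.0675)^t    t·PV
  1       562.50       526.9321       526.9321
  2       562.50       493.6132       987.2264
  3       562.50       462.4011     1,387.2034
  4       562.50       433.1626     1,732.6506
  5       562.50       405.7730     2,028.8648
  6       562.50       380.1152     2,280.6911
  7       562.50       356.0798     2,492.5586
  8     5,562.50     3,298.5795    26,388.6359
  Σ                  6,356.6565    37,824.7629
Price P = Σ PV = 6,356.6565.
Macaulay duration = Σ(t·PV) / P = 37,824.7629 / 6,356.6565 = 5.95042 years.

5.95 years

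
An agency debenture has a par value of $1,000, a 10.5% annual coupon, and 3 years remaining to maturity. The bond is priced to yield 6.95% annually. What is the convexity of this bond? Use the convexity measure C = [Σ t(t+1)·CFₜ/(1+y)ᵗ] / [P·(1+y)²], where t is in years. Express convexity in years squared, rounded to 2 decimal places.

With y = 0.0695:
  t   CF        PV=CF/(1+0.0695)^t    t·PV        t(t+1)·PV
  1       105.00        98.1767        98.1767         196.3534
  2       105.00        91.7968       183.5937         550.7810
  3     1,105.00       903.2748     2,709.8245      10,839.2980
  Σ                  1,093.2484     2,991.5949      11,586.4325
P = 1,093.2484.
Convexity = Σ t(t+1)·PV / [P·(1+y)²] = 11,586.4325 / (1,093.2484 × 1.143830) = 9.26551.

9.27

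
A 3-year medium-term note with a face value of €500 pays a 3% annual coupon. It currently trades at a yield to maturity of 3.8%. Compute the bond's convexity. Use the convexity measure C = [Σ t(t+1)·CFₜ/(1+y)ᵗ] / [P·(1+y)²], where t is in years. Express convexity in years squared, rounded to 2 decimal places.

With y = 0.038:
  t   CF        PV=CF/(1+0.038)^t    t·PV        t(t+1)·PV
  1        15.00        14.4509        14.4509          28.9017
  2        15.00        13.9218        27.8437          83.5310
  3       515.00       460.4847     1,381.4540       5,525.8159
  Σ                    488.8574     1,423.7485       5,638.2487
P = 488.8574.
Convexity = Σ t(t+1)·PV / [P·(1+y)²] = 5,638.2487 / (488.8574 × 1.077444) = 10.70452.

10.70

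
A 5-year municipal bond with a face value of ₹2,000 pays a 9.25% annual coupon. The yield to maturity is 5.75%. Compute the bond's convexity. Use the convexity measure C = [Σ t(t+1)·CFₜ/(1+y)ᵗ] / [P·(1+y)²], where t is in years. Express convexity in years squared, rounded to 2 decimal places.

21.70

With y = 0.0575:
  t   CF        PV=CF/(1+0.0575)^t    t·PV        t(t+1)·PV
  1       185.00       174.9409       174.9409         349.8818
  2       185.00       165.4287       330.8575         992.5725
  3       185.00       156.4338       469.3014       1,877.2056
  4       185.00       147.9279       591.7118       2,958.5589
  5     2,185.00     1,652.1503     8,260.7516      49,564.5099
  Σ                  2,296.8817     9,827.5632      55,742.7286
P = 2,296.8817.
Convexity = Σ t(t+1)·PV / [P·(1+y)²] = 55,742.7286 / (2,296.8817 × 1.118306) = 21.70145.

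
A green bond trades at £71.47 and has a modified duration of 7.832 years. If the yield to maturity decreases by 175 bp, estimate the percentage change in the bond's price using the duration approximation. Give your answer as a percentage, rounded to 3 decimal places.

+13.706%

Duration approximation: ΔP/P ≈ -D_mod · Δy = -7.832 × (-0.0175) = +0.137060.
As a percentage: +13.7060%.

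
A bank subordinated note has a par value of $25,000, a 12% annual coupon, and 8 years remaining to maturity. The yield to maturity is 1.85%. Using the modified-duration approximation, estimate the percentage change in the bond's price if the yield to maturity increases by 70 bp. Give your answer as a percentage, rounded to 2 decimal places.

-4.25%

Periodic yield y = 0.0185. Modified duration first:
  t   CF        PV=CF/(1+0.0185)^t    t·PV
  1     3,000.00     2,945.5081     2,945.5081
  2     3,000.00     2,892.0060     5,784.0120
  3     3,000.00     2,839.4757     8,518.4271
  4     3,000.00     2,787.8995    11,151.5982
  5     3,000.00     2,737.2602    13,686.3012
  6     3,000.00     2,687.5407    16,125.2444
  7     3,000.00     2,638.7243    18,471.0703
  8    28,000.00    24,180.7499   193,445.9990
  Σ                 43,709.1645   270,128.1601
P = 43,709.1645; D_Mac = 6.18013 yrs; D_mod = 6.18013/(1+0.0185) = 6.06787 yrs.
ΔP/P ≈ -D_mod · Δy = -6.06787 × (+0.007) = -0.042475 = -4.2475%.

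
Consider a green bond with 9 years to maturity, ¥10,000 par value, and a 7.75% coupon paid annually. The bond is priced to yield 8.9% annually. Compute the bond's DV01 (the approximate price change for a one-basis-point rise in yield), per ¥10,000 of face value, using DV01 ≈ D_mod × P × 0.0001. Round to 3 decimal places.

Periodic yield y = 0.089.
  t   CF        PV=CF/(1+0.089)^t    t·PV
  1       775.00       711.6621       711.6621
  2       775.00       653.5005     1,307.0011
  3       775.00       600.0923     1,800.2769
  4       775.00       551.0490     2,204.1958
  5       775.00       506.0137     2,530.0687
  6       775.00       464.6591     2,787.9545
  7       775.00       426.6842     2,986.7893
  8       775.00       391.8128     3,134.5027
  9    10,775.00     5,002.2612    45,020.3504
  Σ                  9,307.7349    62,482.8014
P = 9,307.7349; D_Mac = 6.71300 yrs; D_mod = 6.16437 yrs.
DV01 ≈ 6.16437 × 9,307.7349 × 0.0001 = 5.737631.

¥5.738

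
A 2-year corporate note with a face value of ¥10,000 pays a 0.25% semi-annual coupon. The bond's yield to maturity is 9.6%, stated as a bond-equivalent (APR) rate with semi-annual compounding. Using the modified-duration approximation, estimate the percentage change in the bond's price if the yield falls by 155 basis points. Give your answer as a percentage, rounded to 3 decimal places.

Periodic yield y = 0.048. Modified duration first:
  t   CF        PV=CF/(1+0.048)^t    t·PV
  1        12.50        11.9275        11.9275
  2        12.50        11.3812        22.7624
  3        12.50        10.8599        32.5797
  4    10,012.50     8,300.3690    33,201.4759
  Σ                  8,334.5375    33,268.7455
P = 8,334.5375; D_Mac = 3.99167 half-year periods = 1.99584 yrs; D_mod = 1.99584/(1+0.048) = 1.90442 yrs.
ΔP/P ≈ -D_mod · Δy = -1.90442 × (-0.0155) = +0.029519 = +2.9519%.

+2.952%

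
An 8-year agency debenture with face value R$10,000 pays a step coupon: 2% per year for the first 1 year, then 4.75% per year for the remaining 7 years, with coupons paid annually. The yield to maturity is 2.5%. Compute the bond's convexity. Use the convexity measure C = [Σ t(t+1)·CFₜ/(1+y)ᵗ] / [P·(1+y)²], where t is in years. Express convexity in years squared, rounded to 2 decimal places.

57.74

With y = 0.025:
  t   CF        PV=CF/(1+0.025)^t    t·PV        t(t+1)·PV
  1       200.00       195.1220       195.1220         390.2439
  2       475.00       452.1118       904.2237       2,712.6710
  3       475.00       441.0847     1,323.2542       5,293.0166
  4       475.00       430.3266     1,721.3062       8,606.5311
  5       475.00       419.8308     2,099.1539      12,594.9236
  6       475.00       409.5910     2,457.5461      17,202.8225
  7       475.00       399.6010     2,797.2069      22,377.6553
  8    10,475.00     8,597.3203    68,778.5626     619,007.0637
  Σ                 11,344.9882    80,276.3756     688,184.9277
P = 11,344.9882.
Convexity = Σ t(t+1)·PV / [P·(1+y)²] = 688,184.9277 / (11,344.9882 × 1.050625) = 57.73689.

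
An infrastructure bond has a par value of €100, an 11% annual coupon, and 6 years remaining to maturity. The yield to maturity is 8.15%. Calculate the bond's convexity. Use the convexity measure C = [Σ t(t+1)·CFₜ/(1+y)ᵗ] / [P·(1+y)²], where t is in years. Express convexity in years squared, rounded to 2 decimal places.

26.29

With y = 0.0815:
  t   CF        PV=CF/(1+0.0815)^t    t·PV        t(t+1)·PV
  1        11.00        10.1711        10.1711          20.3421
  2        11.00         9.4046        18.8092          56.4275
  3        11.00         8.6959        26.0876         104.3505
  4        11.00         8.0406        32.1623         160.8113
  5        11.00         7.4346        37.1732         223.0393
  6       111.00        69.3687       416.2125       2,913.4873
  Σ                    113.1155       540.6158       3,478.4579
P = 113.1155.
Convexity = Σ t(t+1)·PV / [P·(1+y)²] = 3,478.4579 / (113.1155 × 1.169642) = 26.29128.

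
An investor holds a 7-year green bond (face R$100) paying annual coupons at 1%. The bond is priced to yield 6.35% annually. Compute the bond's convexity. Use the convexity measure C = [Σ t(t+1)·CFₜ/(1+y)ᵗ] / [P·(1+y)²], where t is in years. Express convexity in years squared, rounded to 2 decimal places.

47.15

With y = 0.0635:
  t   CF        PV=CF/(1+0.0635)^t    t·PV        t(t+1)·PV
  1         1.00         0.9403         0.9403           1.8806
  2         1.00         0.8841         1.7683           5.3049
  3         1.00         0.8314         2.4941           9.9763
  4         1.00         0.7817         3.1269          15.6344
  5         1.00         0.7350         3.6752          22.0513
  6         1.00         0.6912         4.1469          29.0285
  7       101.00        65.6385       459.4698       3,675.7583
  Σ                     70.5023       475.6215       3,759.6341
P = 70.5023.
Convexity = Σ t(t+1)·PV / [P·(1+y)²] = 3,759.6341 / (70.5023 × 1.131032) = 47.14847.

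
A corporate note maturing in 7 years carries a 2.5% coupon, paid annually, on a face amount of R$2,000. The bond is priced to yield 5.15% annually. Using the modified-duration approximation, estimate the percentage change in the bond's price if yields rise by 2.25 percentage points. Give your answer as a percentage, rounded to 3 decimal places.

Periodic yield y = 0.0515. Modified duration first:
  t   CF        PV=CF/(1+0.0515)^t    t·PV
  1        50.00        47.5511        47.5511
  2        50.00        45.2222        90.4444
  3        50.00        43.0073       129.0219
  4        50.00        40.9009       163.6036
  5        50.00        38.8977       194.4884
  6        50.00        36.9926       221.9553
  7     2,050.00     1,442.4107    10,096.8746
  Σ                  1,694.9824    10,943.9393
P = 1,694.9824; D_Mac = 6.45667 yrs; D_mod = 6.45667/(1+0.0515) = 6.14044 yrs.
ΔP/P ≈ -D_mod · Δy = -6.14044 × (+0.0225) = -0.138160 = -13.8160%.

-13.816%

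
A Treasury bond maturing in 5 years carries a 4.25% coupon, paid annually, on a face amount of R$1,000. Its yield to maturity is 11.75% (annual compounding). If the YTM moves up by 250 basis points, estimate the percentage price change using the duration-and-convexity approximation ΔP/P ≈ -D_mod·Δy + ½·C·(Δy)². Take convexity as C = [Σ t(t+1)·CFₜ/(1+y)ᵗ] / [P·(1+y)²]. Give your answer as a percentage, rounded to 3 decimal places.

-9.476%

With y = 0.1175:
  t   CF        PV=CF/(1+0.1175)^t    t·PV        t(t+1)·PV
  1        42.50        38.0313        38.0313          76.0626
  2        42.50        34.0325        68.0650         204.1950
  3        42.50        30.4541        91.3624         365.4497
  4        42.50        27.2520       109.0081         545.0405
  5     1,042.50       598.1890     2,990.9449      17,945.6693
  Σ                    727.9590     3,297.4117      19,136.4171
P = 727.9590; D_Mac = 4.52967 yrs; D_mod = 4.05339 yrs; C = 21.05032.
Duration effect: -4.05339 × (+0.025) = -0.101335
Convexity effect: 0.5 × 21.05032 × (0.025)² = +0.0065782
ΔP/P ≈ -0.101335 + 0.0065782 = -0.094757 = -9.4757%.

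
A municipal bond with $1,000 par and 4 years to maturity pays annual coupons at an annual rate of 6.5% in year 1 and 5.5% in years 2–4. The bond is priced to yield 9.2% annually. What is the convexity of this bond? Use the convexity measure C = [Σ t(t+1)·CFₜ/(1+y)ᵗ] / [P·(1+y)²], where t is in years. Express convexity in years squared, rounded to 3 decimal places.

With y = 0.092:
  t   CF        PV=CF/(1+0.092)^t    t·PV        t(t+1)·PV
  1        65.00        59.5238        59.5238         119.0476
  2        55.00        46.1230        92.2460         276.7379
  3        55.00        42.2372       126.7115         506.8460
  4     1,055.00       741.9282     2,967.7130      14,838.5649
  Σ                    889.8122     3,246.1943      15,741.1965
P = 889.8122.
Convexity = Σ t(t+1)·PV / [P·(1+y)²] = 15,741.1965 / (889.8122 × 1.192464) = 14.83522.

14.835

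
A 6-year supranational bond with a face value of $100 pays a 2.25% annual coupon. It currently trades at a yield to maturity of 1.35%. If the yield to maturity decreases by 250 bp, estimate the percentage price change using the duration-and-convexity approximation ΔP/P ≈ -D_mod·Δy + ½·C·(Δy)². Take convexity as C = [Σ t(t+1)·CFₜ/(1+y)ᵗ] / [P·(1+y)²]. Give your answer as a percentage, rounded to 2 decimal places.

With y = 0.0135:
  t   CF        PV=CF/(1+0.0135)^t    t·PV        t(t+1)·PV
  1         2.25         2.2200         2.2200           4.4401
  2         2.25         2.1905         4.3809          13.1428
  3         2.25         2.1613         6.4838          25.9354
  4         2.25         2.1325         8.5300          42.6498
  5         2.25         2.1041        10.5204          63.1226
  6       102.25        94.3454       566.0725       3,962.5074
  Σ                    105.1538       598.2077       4,111.7981
P = 105.1538; D_Mac = 5.68889 yrs; D_mod = 5.61311 yrs; C = 38.06795.
Duration effect: -5.61311 × (-0.025) = +0.140328
Convexity effect: 0.5 × 38.06795 × (-0.025)² = +0.0118962
ΔP/P ≈ +0.140328 + 0.0118962 = +0.152224 = +15.2224%.

+15.22%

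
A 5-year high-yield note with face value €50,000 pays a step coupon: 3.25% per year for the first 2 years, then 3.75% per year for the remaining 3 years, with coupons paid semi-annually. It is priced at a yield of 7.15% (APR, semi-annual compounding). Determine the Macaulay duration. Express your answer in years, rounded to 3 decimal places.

4.603 years

Periodic yield y = 0.03575. Discount each cash flow and weight by its period:
  t   CF        PV=CF/(1+0.03575)^t    t·PV
  1       812.50       784.4557       784.4557
  2       812.50       757.3794     1,514.7588
  3       812.50       731.2376     2,193.7129
  4       812.50       705.9982     2,823.9929
  5       937.50       786.4961     3,932.4804
  6       937.50       759.3493     4,556.0961
  7       937.50       733.1396     5,131.9773
  8       937.50       707.8345     5,662.6762
  9       937.50       683.4029     6,150.6258
  10   50,937.50    35,849.9213   358,499.2128
  Σ                 42,499.2147   391,249.9889
Price P = Σ PV = 42,499.2147.
Macaulay duration = Σ(t·PV) / P = 391,249.9889 / 42,499.2147 = 9.20605 half-year periods.
In years: 9.20605 / 2 = 4.60303 years.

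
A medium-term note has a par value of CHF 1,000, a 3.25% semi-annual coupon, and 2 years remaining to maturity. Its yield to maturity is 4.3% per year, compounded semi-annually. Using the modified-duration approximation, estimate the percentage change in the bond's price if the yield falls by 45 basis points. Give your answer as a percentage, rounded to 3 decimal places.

+0.860%

Periodic yield y = 0.0215. Modified duration first:
  t   CF        PV=CF/(1+0.0215)^t    t·PV
  1        16.25        15.9080        15.9080
  2        16.25        15.5732        31.1463
  3        16.25        15.2454        45.7361
  4     1,016.25       933.3555     3,733.4219
  Σ                    980.0820     3,826.2123
P = 980.0820; D_Mac = 3.90397 half-year periods = 1.95199 yrs; D_mod = 1.95199/(1+0.0215) = 1.91090 yrs.
ΔP/P ≈ -D_mod · Δy = -1.91090 × (-0.0045) = +0.008599 = +0.8599%.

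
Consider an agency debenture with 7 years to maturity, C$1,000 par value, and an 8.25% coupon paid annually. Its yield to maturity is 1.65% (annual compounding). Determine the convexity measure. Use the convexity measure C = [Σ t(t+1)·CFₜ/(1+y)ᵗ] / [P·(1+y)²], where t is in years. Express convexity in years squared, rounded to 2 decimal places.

42.29

With y = 0.0165:
  t   CF        PV=CF/(1+0.0165)^t    t·PV        t(t+1)·PV
  1        82.50        81.1608        81.1608         162.3217
  2        82.50        79.8434       159.6869         479.0606
  3        82.50        78.5474       235.6422         942.5688
  4        82.50        77.2724       309.0896       1,545.4481
  5        82.50        76.0181       380.0905       2,280.5431
  6        82.50        74.7842       448.7050       3,140.9349
  7     1,082.50       965.3309     6,757.3166      54,058.5324
  Σ                  1,432.9573     8,371.6916      62,609.4096
P = 1,432.9573.
Convexity = Σ t(t+1)·PV / [P·(1+y)²] = 62,609.4096 / (1,432.9573 × 1.033272) = 42.28551.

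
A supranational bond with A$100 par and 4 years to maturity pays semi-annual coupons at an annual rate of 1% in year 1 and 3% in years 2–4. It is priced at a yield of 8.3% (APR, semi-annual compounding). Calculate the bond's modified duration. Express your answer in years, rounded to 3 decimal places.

3.691 years

Periodic yield y = 0.0415. First find Macaulay duration:
  t   CF        PV=CF/(1+0.0415)^t    t·PV
  1         0.50         0.4801         0.4801
  2         0.50         0.4609         0.9219
  3         1.50         1.3277         3.9832
  4         1.50         1.2748         5.0993
  5         1.50         1.2240         6.1202
  6         1.50         1.1753         7.0516
  7         1.50         1.1284         7.8990
  8       101.50        73.3148       586.5187
  Σ                     80.3862       618.0740
P = 80.3862; Macaulay duration = 618.0740 / 80.3862 = 7.68881 half-year periods = 3.84441 years.
Modified duration = D_Mac / (1 + y) = 3.84441 / 1.0415 = 3.69122 years.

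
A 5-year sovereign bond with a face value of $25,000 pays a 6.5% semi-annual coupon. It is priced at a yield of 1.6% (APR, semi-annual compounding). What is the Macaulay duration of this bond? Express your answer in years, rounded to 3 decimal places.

4.425 years

Periodic yield y = 0.008. Discount each cash flow and weight by its period:
  t   CF        PV=CF/(1+0.008)^t    t·PV
  1       812.50       806.0516       806.0516
  2       812.50       799.6544     1,599.3087
  3       812.50       793.3079     2,379.9237
  4       812.50       787.0118     3,148.0472
  5       812.50       780.7657     3,903.8283
  6       812.50       774.5691     4,647.4147
  7       812.50       768.4217     5,378.9522
  8       812.50       762.3232     6,098.5853
  9       812.50       756.2730     6,806.4568
  10   25,812.50    23,835.5264   238,355.2642
  Σ                 30,863.9047   273,123.8326
Price P = Σ PV = 30,863.9047.
Macaulay duration = Σ(t·PV) / P = 273,123.8326 / 30,863.9047 = 8.84930 half-year periods.
In years: 8.84930 / 2 = 4.42465 years.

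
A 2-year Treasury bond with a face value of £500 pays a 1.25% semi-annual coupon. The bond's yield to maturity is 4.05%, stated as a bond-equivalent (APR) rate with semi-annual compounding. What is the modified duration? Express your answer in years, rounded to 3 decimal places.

1.942 years

Periodic yield y = 0.02025. First find Macaulay duration:
  t   CF        PV=CF/(1+0.02025)^t    t·PV
  1        3.125         3.0630         3.0630
  2        3.125         3.0022         6.0044
  3        3.125         2.9426         8.8278
  4      503.125       464.3543     1,857.4173
  Σ                    473.3621     1,875.3124
P = 473.3621; Macaulay duration = 1,875.3124 / 473.3621 = 3.96169 half-year periods = 1.98084 years.
Modified duration = D_Mac / (1 + y) = 1.98084 / 1.02025 = 1.94153 years.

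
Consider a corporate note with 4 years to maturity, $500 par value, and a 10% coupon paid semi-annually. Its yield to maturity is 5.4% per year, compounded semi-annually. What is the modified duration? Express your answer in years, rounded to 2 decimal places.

3.35 years

Periodic yield y = 0.027. First find Macaulay duration:
  t   CF        PV=CF/(1+0.027)^t    t·PV
  1        25.00        24.3427        24.3427
  2        25.00        23.7028        47.4055
  3        25.00        23.0796        69.2389
  4        25.00        22.4729        89.8914
  5        25.00        21.8820       109.4102
  6        25.00        21.3068       127.8405
  7        25.00        20.7466       145.2262
  8       525.00       424.2245     3,393.7961
  Σ                    581.7579     4,007.1516
P = 581.7579; Macaulay duration = 4,007.1516 / 581.7579 = 6.88801 half-year periods = 3.44400 years.
Modified duration = D_Mac / (1 + y) = 3.44400 / 1.027 = 3.35346 years.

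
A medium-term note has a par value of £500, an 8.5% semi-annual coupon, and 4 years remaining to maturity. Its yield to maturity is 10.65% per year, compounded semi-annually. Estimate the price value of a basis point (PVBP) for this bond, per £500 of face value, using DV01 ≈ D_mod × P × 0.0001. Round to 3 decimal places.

£0.153

Periodic yield y = 0.05325.
  t   CF        PV=CF/(1+0.05325)^t    t·PV
  1        21.25        20.1756        20.1756
  2        21.25        19.1556        38.3112
  3        21.25        18.1871        54.5614
  4        21.25        17.2676        69.0706
  5        21.25        16.3946        81.9731
  6        21.25        15.5658        93.3945
  7        21.25        14.7788       103.4515
  8       521.25       344.1869     2,753.4951
  Σ                    465.7121     3,214.4331
P = 465.7121; D_Mac = 6.90219 half-year periods = 3.45109 yrs; D_mod = 3.27661 yrs.
DV01 ≈ 3.27661 × 465.7121 × 0.0001 = 0.152596.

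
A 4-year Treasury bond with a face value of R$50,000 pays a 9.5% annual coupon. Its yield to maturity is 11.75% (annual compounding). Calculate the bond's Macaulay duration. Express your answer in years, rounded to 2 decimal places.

3.49 years

Periodic yield y = 0.1175. Discount each cash flow and weight by its year:
  t   CF        PV=CF/(1+0.1175)^t    t·PV
  1     4,750.00     4,250.5593     4,250.5593
  2     4,750.00     3,803.6325     7,607.2649
  3     4,750.00     3,403.6980    10,211.0939
  4    54,750.00    35,107.0224   140,428.0896
  Σ                 46,564.9121   162,497.0077
Price P = Σ PV = 46,564.9121.
Macaulay duration = Σ(t·PV) / P = 162,497.0077 / 46,564.9121 = 3.48969 years.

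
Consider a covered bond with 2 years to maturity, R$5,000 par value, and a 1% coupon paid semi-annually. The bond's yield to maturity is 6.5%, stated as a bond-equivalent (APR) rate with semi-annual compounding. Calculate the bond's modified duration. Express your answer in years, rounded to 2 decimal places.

Periodic yield y = 0.0325. First find Macaulay duration:
  t   CF        PV=CF/(1+0.0325)^t    t·PV
  1        25.00        24.2131        24.2131
  2        25.00        23.4509        46.9018
  3        25.00        22.7128        68.1383
  4     5,025.00     4,421.5631    17,686.2523
  Σ                  4,491.9398    17,825.5055
P = 4,491.9398; Macaulay duration = 17,825.5055 / 4,491.9398 = 3.96833 half-year periods = 1.98417 years.
Modified duration = D_Mac / (1 + y) = 1.98417 / 1.0325 = 1.92171 years.

1.92 years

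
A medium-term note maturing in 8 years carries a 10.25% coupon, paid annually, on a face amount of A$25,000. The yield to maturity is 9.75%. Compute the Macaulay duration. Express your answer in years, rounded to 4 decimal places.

Periodic yield y = 0.0975. Discount each cash flow and weight by its year:
  t   CF        PV=CF/(1+0.0975)^t    t·PV
  1     2,562.50     2,334.8519     2,334.8519
  2     2,562.50     2,127.4277     4,254.8555
  3     2,562.50     1,938.4307     5,815.2922
  4     2,562.50     1,766.2239     7,064.8956
  5     2,562.50     1,609.3156     8,046.5782
  6     2,562.50     1,466.3468     8,798.0809
  7     2,562.50     1,336.0791     9,352.5537
  8    27,562.50    13,094.3027   104,754.4214
  Σ                 25,672.9785   150,421.5294
Price P = Σ PV = 25,672.9785.
Macaulay duration = Σ(t·PV) / P = 150,421.5294 / 25,672.9785 = 5.85914 years.

5.8591 years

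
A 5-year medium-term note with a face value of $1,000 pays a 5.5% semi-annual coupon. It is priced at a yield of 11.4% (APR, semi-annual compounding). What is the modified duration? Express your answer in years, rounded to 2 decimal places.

4.11 years

Periodic yield y = 0.057. First find Macaulay duration:
  t   CF        PV=CF/(1+0.057)^t    t·PV
  1        27.50        26.0170        26.0170
  2        27.50        24.6140        49.2281
  3        27.50        23.2867        69.8601
  4        27.50        22.0309        88.1237
  5        27.50        20.8429       104.2144
  6        27.50        19.7189       118.3134
  7        27.50        18.6555       130.5888
  8        27.50        17.6495       141.1961
  9        27.50        16.6977       150.2797
  10    1,027.50       590.2445     5,902.4451
  Σ                    779.7578     6,780.2664
P = 779.7578; Macaulay duration = 6,780.2664 / 779.7578 = 8.69535 half-year periods = 4.34767 years.
Modified duration = D_Mac / (1 + y) = 4.34767 / 1.057 = 4.11322 years.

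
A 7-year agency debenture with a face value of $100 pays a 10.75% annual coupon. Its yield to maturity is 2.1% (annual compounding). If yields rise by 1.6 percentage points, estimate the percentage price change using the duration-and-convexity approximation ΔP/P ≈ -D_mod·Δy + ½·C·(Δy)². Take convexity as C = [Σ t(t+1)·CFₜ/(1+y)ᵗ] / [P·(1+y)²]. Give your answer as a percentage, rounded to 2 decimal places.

-8.31%

With y = 0.021:
  t   CF        PV=CF/(1+0.021)^t    t·PV        t(t+1)·PV
  1        10.75        10.5289        10.5289          21.0578
  2        10.75        10.3123        20.6247          61.8740
  3        10.75        10.1002        30.3007         121.2028
  4        10.75         9.8925        39.5699         197.8497
  5        10.75         9.6890        48.4451         290.6705
  6        10.75         9.4897        56.9384         398.5688
  7       110.75        95.7555       670.2882       5,362.3057
  Σ                    155.7682       876.6959       6,453.5293
P = 155.7682; D_Mac = 5.62821 yrs; D_mod = 5.51245 yrs; C = 39.74359.
Duration effect: -5.51245 × (+0.016) = -0.088199
Convexity effect: 0.5 × 39.74359 × (0.016)² = +0.0050872
ΔP/P ≈ -0.088199 + 0.0050872 = -0.083112 = -8.3112%.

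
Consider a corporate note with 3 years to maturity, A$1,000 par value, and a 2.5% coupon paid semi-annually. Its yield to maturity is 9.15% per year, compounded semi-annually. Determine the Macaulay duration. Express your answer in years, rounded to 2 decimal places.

Periodic yield y = 0.04575. Discount each cash flow and weight by its period:
  t   CF        PV=CF/(1+0.04575)^t    t·PV
  1        12.50        11.9531        11.9531
  2        12.50        11.4302        22.8604
  3        12.50        10.9302        32.7905
  4        12.50        10.4520        41.8079
  5        12.50         9.9947        49.9736
  6     1,012.50       774.1548     4,644.9286
  Σ                    828.9150     4,804.3142
Price P = Σ PV = 828.9150.
Macaulay duration = Σ(t·PV) / P = 4,804.3142 / 828.9150 = 5.79591 half-year periods.
In years: 5.79591 / 2 = 2.89795 years.

2.90 years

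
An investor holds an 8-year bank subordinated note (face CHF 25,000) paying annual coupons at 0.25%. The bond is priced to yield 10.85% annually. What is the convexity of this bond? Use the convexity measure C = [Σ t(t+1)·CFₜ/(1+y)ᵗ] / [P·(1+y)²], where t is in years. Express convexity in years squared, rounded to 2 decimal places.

With y = 0.1085:
  t   CF        PV=CF/(1+0.1085)^t    t·PV        t(t+1)·PV
  1        62.50        56.3825        56.3825         112.7650
  2        62.50        50.8638       101.7276         305.1827
  3        62.50        45.8852       137.6557         550.6228
  4        62.50        41.3940       165.5759         827.8797
  5        62.50        37.3423       186.7117       1,120.2702
  6        62.50        33.6873       202.1236       1,414.8654
  7        62.50        30.3900       212.7297       1,701.8378
  8    25,062.50    10,993.5716    87,948.5730     791,537.1572
  Σ                 11,289.5167    89,011.4798     797,570.5807
P = 11,289.5167.
Convexity = Σ t(t+1)·PV / [P·(1+y)²] = 797,570.5807 / (11,289.5167 × 1.228772) = 57.49398.

57.49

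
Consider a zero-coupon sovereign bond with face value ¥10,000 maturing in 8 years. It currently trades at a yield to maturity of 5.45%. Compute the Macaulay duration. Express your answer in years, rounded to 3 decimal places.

8.000 years

A zero-coupon bond has a single cash flow at maturity, so its Macaulay duration equals its maturity: 8 years.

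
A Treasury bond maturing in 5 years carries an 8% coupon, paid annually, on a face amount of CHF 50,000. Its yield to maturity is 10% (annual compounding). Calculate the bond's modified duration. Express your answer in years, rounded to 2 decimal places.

3.89 years

Periodic yield y = 0.1. First find Macaulay duration:
  t   CF        PV=CF/(1+0.1)^t    t·PV
  1     4,000.00     3,636.3636     3,636.3636
  2     4,000.00     3,305.7851     6,611.5702
  3     4,000.00     3,005.2592     9,015.7776
  4     4,000.00     2,732.0538    10,928.2153
  5    54,000.00    33,529.7514   167,648.7572
  Σ                 46,209.2132   197,840.6840
P = 46,209.2132; Macaulay duration = 197,840.6840 / 46,209.2132 = 4.28141 years.
Modified duration = D_Mac / (1 + y) = 4.28141 / 1.1 = 3.89219 years.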